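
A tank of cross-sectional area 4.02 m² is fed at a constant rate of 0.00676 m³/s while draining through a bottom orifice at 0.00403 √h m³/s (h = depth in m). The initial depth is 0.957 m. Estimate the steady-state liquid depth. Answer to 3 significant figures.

Volume balance on the tank: A dh/dt = Q_in − 0.00403 √h. At steady state dh/dt = 0:
Q_in = 0.00403 √h_ss ⇒ √h_ss = 0.00676/0.00403 = 1.6774.
h_ss = 1.6774² = 2.8137 m. (Since h₀ = 0.957 m < h_ss, the level will rise toward this value.)

2.81 m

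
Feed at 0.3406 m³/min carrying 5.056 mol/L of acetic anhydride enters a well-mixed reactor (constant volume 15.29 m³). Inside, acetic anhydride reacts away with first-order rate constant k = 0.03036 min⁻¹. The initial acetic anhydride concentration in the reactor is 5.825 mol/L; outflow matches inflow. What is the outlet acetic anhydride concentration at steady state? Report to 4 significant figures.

Species balance: V dC/dt = Q C_in − Q C − k V C.
At steady state: 0 = Q C_in − (Q + kV) C_ss, so C_ss = Q C_in/(Q + kV).
C_ss = 0.3406·5.056/(0.3406 + 0.03036·15.29) = 1.72207/0.804804 = 2.13974 mol/L.

2.140 mol/L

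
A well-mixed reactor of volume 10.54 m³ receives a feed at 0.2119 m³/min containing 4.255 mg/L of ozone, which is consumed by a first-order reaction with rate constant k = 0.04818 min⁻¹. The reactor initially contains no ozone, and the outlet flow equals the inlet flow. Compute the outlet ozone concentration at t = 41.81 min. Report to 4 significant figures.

Accumulation = in − out − consumed: V dC/dt = Q C_in − Q C − k V C.
This is linear with rate a = Q/V + k = 0.0682844 min⁻¹.
C_ss = Q C_in/(Q + kV) = 1.25276 mg/L; C(t) = C_ss + (C₀ − C_ss) e^(−a t).
C(41.81) = 1.25276 + (-1.25276)·e^(−0.0682844·41.81) = 1.25276 + (-1.25276)·0.0575576 = 1.18066 mg/L.

1.181 mg/L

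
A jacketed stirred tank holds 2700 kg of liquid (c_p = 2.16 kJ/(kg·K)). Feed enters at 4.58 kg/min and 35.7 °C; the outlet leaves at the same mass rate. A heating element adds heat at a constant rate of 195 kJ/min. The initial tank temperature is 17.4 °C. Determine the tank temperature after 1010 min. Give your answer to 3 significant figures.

48.6 °C

M c_p dT/dt = ṁ c_p (T_in − T) + Q̇.
τ = M/ṁ = 589.52 min; T_ss = T_in + Q̇/(ṁ c_p) = 35.7 + 195/(4.58·2.16) = 55.411 °C.
This is linear first-order; T(t) = T_ss + (T₀ − T_ss) e^(−t/τ).
T(1010) = 55.411 + (-38.011)·e^(−1010/589.52) = 55.411 + (-38.011)·0.18028 = 48.559 °C.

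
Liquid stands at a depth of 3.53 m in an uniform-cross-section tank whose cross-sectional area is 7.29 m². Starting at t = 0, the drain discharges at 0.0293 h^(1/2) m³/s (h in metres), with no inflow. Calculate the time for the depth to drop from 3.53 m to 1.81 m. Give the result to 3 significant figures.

With no inflow, A dh/dt = −0.0293 √h.
This is separable: 2 d(√h)/dt = −0.0293/A, so √h = √h₀ − (0.0293/(2A)) t.
t = 2A(√h₀ − √h)/0.0293 = 2·7.29·(√3.53 − √1.81)/0.0293
  = 14.580 × (1.8788 − 1.3454) / 0.0293 = 265.46 s.

265 s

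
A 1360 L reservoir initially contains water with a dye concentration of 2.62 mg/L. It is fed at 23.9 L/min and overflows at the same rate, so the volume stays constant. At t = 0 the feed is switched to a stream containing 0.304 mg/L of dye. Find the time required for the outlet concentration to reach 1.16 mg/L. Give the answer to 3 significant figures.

56.6 min

Accumulation = in − out for the solute gives V dC/dt = Q(C_in − C), so τ = V/Q = 56.904 min.
C(t) = C_in + (C₀ − C_in) e^(−t/τ). Set C = 1.16 and solve for t:
e^(−t/τ) = (C − C_in)/(C₀ − C_in) = (1.16 − 0.304)/(2.62 − 0.304) = 0.36960
t = −τ ln(…) = 56.904 × 0.99533 = 56.638 min.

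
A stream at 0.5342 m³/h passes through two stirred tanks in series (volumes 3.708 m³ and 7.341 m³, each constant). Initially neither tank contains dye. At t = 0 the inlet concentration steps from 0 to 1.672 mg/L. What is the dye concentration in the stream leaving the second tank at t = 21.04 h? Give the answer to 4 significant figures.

Each tank obeys Vᵢ dCᵢ/dt = Q(Cᵢ₋₁ − Cᵢ), so τᵢ = Vᵢ/Q.
τ₁ = 3.708/0.5342 = 6.94122 h; τ₂ = 7.341/0.5342 = 13.7420 h.
Tank 1: C₁ = C_in(1 − e^(−t/τ₁)). Tank 2 (τ₁ ≠ τ₂): C₂ = C_in[1 − (τ₁ e^(−t/τ₁) − τ₂ e^(−t/τ₂))/(τ₁ − τ₂)].
At t = 21.04: e^(−t/τ₁) = 0.0482593, e^(−t/τ₂) = 0.216305.
C₂ = 1.672·[1 − (6.94122·0.0482593 − 13.7420·0.216305)/(-6.80082)] = 1.672·0.612181 = 1.02357 mg/L.

1.024 mg/L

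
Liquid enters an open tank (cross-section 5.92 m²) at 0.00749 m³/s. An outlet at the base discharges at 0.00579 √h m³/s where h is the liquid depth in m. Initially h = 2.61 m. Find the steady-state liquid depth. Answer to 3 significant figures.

1.67 m

Level balance: A dh/dt = 0.00749 − 0.00579 √h. Setting dh/dt = 0:
Q_in = 0.00579 √h_ss ⇒ √h_ss = 0.00749/0.00579 = 1.2936.
h_ss = 1.2936² = 1.6734 m. (Since h₀ = 2.61 m > h_ss, the level will fall toward this value.)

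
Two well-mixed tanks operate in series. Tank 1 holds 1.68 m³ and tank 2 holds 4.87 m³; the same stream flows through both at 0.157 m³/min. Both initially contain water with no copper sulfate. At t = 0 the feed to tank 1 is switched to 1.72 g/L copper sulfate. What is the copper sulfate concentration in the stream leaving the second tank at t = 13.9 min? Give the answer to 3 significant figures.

0.290 g/L

Time constants: τᵢ = Vᵢ/Q for each well-mixed tank.
τ₁ = 1.68/0.157 = 10.701 min; τ₂ = 4.87/0.157 = 31.019 min.
Solving the cascade with C₁(0)=C₂(0)=0 gives C₂(t) = C_in[1 − (τ₁ e^(−t/τ₁) − τ₂ e^(−t/τ₂))/(τ₁ − τ₂)].
At t = 13.9: e^(−t/τ₁) = 0.27281, e^(−t/τ₂) = 0.63883.
C₂ = 1.72·[1 − (10.701·0.27281 − 31.019·0.63883)/(-20.318)] = 1.72·0.16840 = 0.28965 g/L.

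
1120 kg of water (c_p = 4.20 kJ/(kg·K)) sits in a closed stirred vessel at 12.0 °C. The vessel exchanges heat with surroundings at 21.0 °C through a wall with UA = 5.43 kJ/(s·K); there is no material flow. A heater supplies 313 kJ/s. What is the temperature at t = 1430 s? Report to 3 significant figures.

65.9 °C

Lumped-capacitance energy balance: M c_p dT/dt = UA(T_amb − T) + Q̇.
dT/dt = (T_ss − T)/τ with T_ss = T_amb + Q̇/UA = 21.0 + 313/5.43 = 78.643 °C, τ = M c_p/UA = 1120·4.20/5.43 = 866.30 s.
Integrating: T(t) = T_ss + (T₀ − T_ss) e^(−t/τ).
T(1430) = 78.643 + (-66.643)·0.19192 = 65.853 °C.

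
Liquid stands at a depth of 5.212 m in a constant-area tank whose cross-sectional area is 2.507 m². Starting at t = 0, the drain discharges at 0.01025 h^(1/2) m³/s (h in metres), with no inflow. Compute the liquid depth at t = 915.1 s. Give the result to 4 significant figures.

A dh/dt = −Q_out = −0.01025 √h.
∫ h^(−1/2) dh = −(0.01025/A) ∫ dt, giving 2√h = 2√h₀ − (0.01025/A) t.
√h = √5.212 − 0.01025·915.1/(2·2.507) = 2.28298 − 1.87072 = 0.412264.
h = 0.412264² = 0.169961 m.

0.1700 m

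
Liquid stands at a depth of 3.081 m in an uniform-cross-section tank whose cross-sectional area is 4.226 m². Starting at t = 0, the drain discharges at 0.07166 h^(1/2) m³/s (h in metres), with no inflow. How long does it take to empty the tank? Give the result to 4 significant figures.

207.0 s

A dh/dt = −Q_out = −0.07166 √h.
This is separable: 2 d(√h)/dt = −0.07166/A, so √h = √h₀ − (0.07166/(2A)) t.
Tank is empty when √h = 0: t_empty = 2A√h₀/0.07166.
t_empty = 2·4.226·√3.081/0.07166 = 8.45200·1.75528/0.07166 = 207.028 s.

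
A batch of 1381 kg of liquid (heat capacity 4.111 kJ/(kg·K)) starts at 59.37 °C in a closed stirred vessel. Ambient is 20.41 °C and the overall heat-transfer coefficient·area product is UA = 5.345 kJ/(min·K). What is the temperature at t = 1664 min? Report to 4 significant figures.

M c_p dT/dt = −UA(T − T_amb).
dT/dt = (T_ss − T)/τ with T_ss = T_amb = 20.4100 °C, τ = M c_p/UA = 1381·4.111/5.345 = 1062.17 min.
Integrating: T(t) = T_ss + (T₀ − T_ss) e^(−t/τ).
T(1664) = 20.4100 + (38.9600)·0.208752 = 28.5430 °C.

28.54 °C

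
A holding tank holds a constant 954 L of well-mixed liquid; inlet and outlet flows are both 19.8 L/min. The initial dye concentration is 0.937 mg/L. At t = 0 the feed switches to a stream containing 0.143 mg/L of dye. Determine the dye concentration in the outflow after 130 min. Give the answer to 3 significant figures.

Accumulation = in − out for the solute gives V dC/dt = Q(C_in − C).
Rewrite as dC/dt + C/τ = C_in/τ, τ = V/Q = 48.182 min.
Integrating: C(t) = C_in + (C₀ − C_in) e^(−t/τ).
C(130) = 0.143 + (0.937 − 0.143)·e^(−130/48.182) = 0.143 + (0.79400)·0.067332 = 0.19646 mg/L.

0.196 mg/L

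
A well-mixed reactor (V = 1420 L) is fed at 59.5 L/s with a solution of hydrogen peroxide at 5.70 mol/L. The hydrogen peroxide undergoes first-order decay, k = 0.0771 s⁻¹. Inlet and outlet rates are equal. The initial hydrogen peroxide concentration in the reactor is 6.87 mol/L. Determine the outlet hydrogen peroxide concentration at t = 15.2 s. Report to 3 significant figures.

V dC/dt = Q(C_in − C) − k V C.
This is linear with rate a = Q/V + k = 0.11900 s⁻¹.
C_ss = Q C_in/(Q + kV) = 2.0070 mol/L; C(t) = C_ss + (C₀ − C_ss) e^(−a t).
C(15.2) = 2.0070 + (4.8630)·e^(−0.11900·15.2) = 2.0070 + (4.8630)·0.16385 = 2.8038 mol/L.

2.80 mol/L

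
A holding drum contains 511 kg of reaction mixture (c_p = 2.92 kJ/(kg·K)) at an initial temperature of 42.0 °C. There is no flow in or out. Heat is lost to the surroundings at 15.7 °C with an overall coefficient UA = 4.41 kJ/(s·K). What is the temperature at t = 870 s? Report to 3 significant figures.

Lumped-capacitance energy balance: M c_p dT/dt = UA(T_amb − T).
dT/dt = (T_ss − T)/τ with T_ss = T_amb = 15.700 °C, τ = M c_p/UA = 511·2.92/4.41 = 338.35 s.
Integrating: T(t) = T_ss + (T₀ − T_ss) e^(−t/τ).
T(870) = 15.700 + (26.300)·0.076436 = 17.710 °C.

17.7 °C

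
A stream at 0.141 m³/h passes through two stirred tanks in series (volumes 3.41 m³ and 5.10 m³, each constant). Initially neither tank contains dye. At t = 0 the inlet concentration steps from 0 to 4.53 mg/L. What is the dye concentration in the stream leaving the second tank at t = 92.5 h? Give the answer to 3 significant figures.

3.67 mg/L

Each tank obeys Vᵢ dCᵢ/dt = Q(Cᵢ₋₁ − Cᵢ), so τᵢ = Vᵢ/Q.
τ₁ = 3.41/0.141 = 24.184 h; τ₂ = 5.10/0.141 = 36.170 h.
Tank 1: C₁ = C_in(1 − e^(−t/τ₁)). Tank 2 (τ₁ ≠ τ₂): C₂ = C_in[1 − (τ₁ e^(−t/τ₁) − τ₂ e^(−t/τ₂))/(τ₁ − τ₂)].
At t = 92.5: e^(−t/τ₁) = 0.021823, e^(−t/τ₂) = 0.077510.
C₂ = 4.53·[1 − (24.184·0.021823 − 36.170·0.077510)/(-11.986)] = 4.53·0.81013 = 3.6699 mg/L.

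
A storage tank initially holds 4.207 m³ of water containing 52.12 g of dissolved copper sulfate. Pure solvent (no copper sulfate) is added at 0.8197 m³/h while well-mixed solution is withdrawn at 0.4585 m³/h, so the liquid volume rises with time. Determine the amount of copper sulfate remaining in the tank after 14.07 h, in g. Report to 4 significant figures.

19.07 g

Let m(t) be the amount of copper sulfate. Volume: V(t) = V₀ + (Q_in − Q_out) t = 4.207 + 0.361200 t; V(14.07) = 9.28908 m³.
Species balance (pure solvent in): dm/dt = −Q_out · m/V(t).
Separate: dm/m = −Q_out dt/V(t) ⇒ ln(m/m₀) = −(Q_out/(Q_in−Q_out)) ln(V/V₀).
m = m₀ (V₀/V)^(Q_out/(Q_in−Q_out)) = 52.12 × (4.207/9.28908)^(1.26938) = 19.0694 g.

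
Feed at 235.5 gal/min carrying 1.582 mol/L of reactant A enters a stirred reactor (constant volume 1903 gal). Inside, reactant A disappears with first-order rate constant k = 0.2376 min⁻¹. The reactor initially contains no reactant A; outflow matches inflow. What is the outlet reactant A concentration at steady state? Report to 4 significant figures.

0.5418 mol/L

V dC/dt = Q(C_in − C) − k V C.
At steady state: 0 = Q C_in − (Q + kV) C_ss, so C_ss = Q C_in/(Q + kV).
C_ss = 235.5·1.582/(235.5 + 0.2376·1903) = 372.561/687.653 = 0.541786 mol/L.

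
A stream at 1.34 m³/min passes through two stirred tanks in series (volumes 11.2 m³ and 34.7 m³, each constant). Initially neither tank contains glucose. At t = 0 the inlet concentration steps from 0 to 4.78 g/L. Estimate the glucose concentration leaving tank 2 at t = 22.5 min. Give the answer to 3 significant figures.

1.97 g/L

Time constants: τᵢ = Vᵢ/Q for each well-mixed tank.
τ₁ = 11.2/1.34 = 8.3582 min; τ₂ = 34.7/1.34 = 25.896 min.
Solving the cascade with C₁(0)=C₂(0)=0 gives C₂(t) = C_in[1 − (τ₁ e^(−t/τ₁) − τ₂ e^(−t/τ₂))/(τ₁ − τ₂)].
At t = 22.5: e^(−t/τ₁) = 0.067748, e^(−t/τ₂) = 0.41942.
C₂ = 4.78·[1 − (8.3582·0.067748 − 25.896·0.41942)/(-17.537)] = 4.78·0.41297 = 1.9740 g/L.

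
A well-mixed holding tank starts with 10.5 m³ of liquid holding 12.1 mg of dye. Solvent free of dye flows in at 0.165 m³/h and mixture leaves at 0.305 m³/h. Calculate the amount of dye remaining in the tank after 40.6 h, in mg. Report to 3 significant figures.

Total volume: dV/dt = Q_in − Q_out = -0.14000 m³/h, so V(t) = 10.5 − 0.14000 t and V(40.6) = 4.8160 m³.
Solute balance: dm/dt = 0 − Q_out C = −Q_out m/V(t).
dm/m = −Q_out dt/(V₀ − 0.14000 t); integrating gives ln(m/m₀) = −(Q_out/(Q_in−Q_out)) ln(V/V₀).
m = m₀ (V₀/V)^(Q_out/(Q_in−Q_out)) = 12.1 × (10.5/4.8160)^(-2.1786) = 2.2148 mg.

2.21 mg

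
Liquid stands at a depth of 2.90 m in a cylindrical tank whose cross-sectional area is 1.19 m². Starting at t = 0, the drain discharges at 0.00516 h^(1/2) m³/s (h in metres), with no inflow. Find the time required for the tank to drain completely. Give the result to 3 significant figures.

With no inflow, A dh/dt = −0.00516 √h.
∫ h^(−1/2) dh = −(0.00516/A) ∫ dt, giving 2√h = 2√h₀ − (0.00516/A) t.
Set h = 0: 2√h₀ = (0.00516/A) t_empty ⇒ t_empty = 2A√h₀/0.00516.
t_empty = 2·1.19·√2.90/0.00516 = 2.3800·1.7029/0.00516 = 785.46 s.

785 s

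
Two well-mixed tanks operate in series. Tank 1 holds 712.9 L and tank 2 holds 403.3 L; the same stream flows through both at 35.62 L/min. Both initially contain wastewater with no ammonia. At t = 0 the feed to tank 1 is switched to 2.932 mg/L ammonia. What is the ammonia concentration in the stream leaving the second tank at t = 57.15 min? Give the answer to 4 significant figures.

2.568 mg/L

Each tank obeys Vᵢ dCᵢ/dt = Q(Cᵢ₋₁ − Cᵢ), so τᵢ = Vᵢ/Q.
τ₁ = 712.9/35.62 = 20.0140 min; τ₂ = 403.3/35.62 = 11.3223 min.
Tank 1: C₁ = C_in(1 − e^(−t/τ₁)). Tank 2 (τ₁ ≠ τ₂): C₂ = C_in[1 − (τ₁ e^(−t/τ₁) − τ₂ e^(−t/τ₂))/(τ₁ − τ₂)].
At t = 57.15: e^(−t/τ₁) = 0.0575273, e^(−t/τ₂) = 0.00642496.
C₂ = 2.932·[1 − (20.0140·0.0575273 − 11.3223·0.00642496)/(8.69175)] = 2.932·0.875904 = 2.56815 mg/L.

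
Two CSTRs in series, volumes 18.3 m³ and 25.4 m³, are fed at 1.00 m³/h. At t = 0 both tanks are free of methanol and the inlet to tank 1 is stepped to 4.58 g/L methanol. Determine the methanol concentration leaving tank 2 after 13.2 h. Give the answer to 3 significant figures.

Species balance on tank i: dCᵢ/dt = (Cᵢ₋₁ − Cᵢ)/τᵢ with τᵢ = Vᵢ/Q.
τ₁ = 18.3/1.00 = 18.300 h; τ₂ = 25.4/1.00 = 25.400 h.
Tank 1: C₁ = C_in(1 − e^(−t/τ₁)). Tank 2 (τ₁ ≠ τ₂): C₂ = C_in[1 − (τ₁ e^(−t/τ₁) − τ₂ e^(−t/τ₂))/(τ₁ − τ₂)].
At t = 13.2: e^(−t/τ₁) = 0.48611, e^(−t/τ₂) = 0.59471.
C₂ = 4.58·[1 − (18.300·0.48611 − 25.400·0.59471)/(-7.1000)] = 4.58·0.12540 = 0.57431 g/L.

0.574 g/L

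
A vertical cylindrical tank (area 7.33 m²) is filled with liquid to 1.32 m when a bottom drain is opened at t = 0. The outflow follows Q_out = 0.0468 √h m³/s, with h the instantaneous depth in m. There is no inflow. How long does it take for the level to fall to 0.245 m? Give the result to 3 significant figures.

205 s

A dh/dt = −Q_out = −0.0468 √h.
Separate and integrate: 2(√h − √h₀) = −(0.0468/A) t.
t = 2A(√h₀ − √h)/0.0468 = 2·7.33·(√1.32 − √0.245)/0.0468
  = 14.660 × (1.1489 − 0.49497) / 0.0468 = 204.84 s.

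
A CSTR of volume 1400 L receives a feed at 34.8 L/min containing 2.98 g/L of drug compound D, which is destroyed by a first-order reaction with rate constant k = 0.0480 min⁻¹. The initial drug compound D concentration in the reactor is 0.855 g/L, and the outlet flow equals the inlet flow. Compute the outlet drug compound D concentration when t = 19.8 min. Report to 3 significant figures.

V dC/dt = Q(C_in − C) − k V C.
dC/dt = (Q/V) C_in − (Q/V + k) C; effective rate a = Q/V + k = 0.024857 + 0.0480 = 0.072857 min⁻¹.
C_ss = Q C_in/(Q + kV) = 1.0167 g/L; C(t) = C_ss + (C₀ − C_ss) e^(−a t).
C(19.8) = 1.0167 + (-0.16171)·e^(−0.072857·19.8) = 1.0167 + (-0.16171)·0.23632 = 0.97849 g/L.

0.978 g/L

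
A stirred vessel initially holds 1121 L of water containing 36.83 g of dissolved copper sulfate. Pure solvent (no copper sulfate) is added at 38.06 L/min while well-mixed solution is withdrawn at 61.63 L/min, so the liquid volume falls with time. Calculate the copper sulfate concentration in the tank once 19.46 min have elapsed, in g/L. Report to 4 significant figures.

Total volume: dV/dt = Q_in − Q_out = -23.5700 L/min, so V(t) = 1121 − 23.5700 t and V(19.46) = 662.328 L.
No copper sulfate enters, so dm/dt = −Q_out · (m/V).
dm/m = −Q_out dt/(V₀ − 23.5700 t); integrating gives ln(m/m₀) = −(Q_out/(Q_in−Q_out)) ln(V/V₀).
m = m₀ (V₀/V)^(Q_out/(Q_in−Q_out)) = 36.83 × (1121/662.328)^(-2.61476) = 9.30342 g.
C = m/V = 9.30342/662.328 = 0.0140466 g/L.

0.01405 g/L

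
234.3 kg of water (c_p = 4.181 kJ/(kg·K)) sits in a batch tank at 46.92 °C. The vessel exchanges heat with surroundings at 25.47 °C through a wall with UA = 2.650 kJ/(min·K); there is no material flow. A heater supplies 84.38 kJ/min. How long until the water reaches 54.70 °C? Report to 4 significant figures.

510.5 min

Lumped-capacitance energy balance: M c_p dT/dt = UA(T_amb − T) + Q̇.
τ = M c_p/UA = 369.664 min; T_ss = T_amb + Q̇/UA = 25.47 + 84.38/2.650 = 57.3115 °C.
T(t) = T_ss + (T₀ − T_ss)e^(−t/τ); set T = 54.70:
t = −τ ln[(T − T_ss)/(T₀ − T_ss)] = −369.664 · ln(0.251312) = 510.528 min.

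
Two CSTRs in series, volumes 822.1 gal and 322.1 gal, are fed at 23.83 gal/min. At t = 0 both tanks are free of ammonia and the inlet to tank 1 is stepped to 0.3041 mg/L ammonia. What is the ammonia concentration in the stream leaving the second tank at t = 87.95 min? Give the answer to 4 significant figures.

Species balance on tank i: dCᵢ/dt = (Cᵢ₋₁ − Cᵢ)/τᵢ with τᵢ = Vᵢ/Q.
τ₁ = 822.1/23.83 = 34.4985 min; τ₂ = 322.1/23.83 = 13.5166 min.
Tank 1: C₁ = C_in(1 − e^(−t/τ₁)). Tank 2 (τ₁ ≠ τ₂): C₂ = C_in[1 − (τ₁ e^(−t/τ₁) − τ₂ e^(−t/τ₂))/(τ₁ − τ₂)].
At t = 87.95: e^(−t/τ₁) = 0.0781298, e^(−t/τ₂) = 0.00149321.
C₂ = 0.3041·[1 − (34.4985·0.0781298 − 13.5166·0.00149321)/(20.9820)] = 0.3041·0.872501 = 0.265328 mg/L.

0.2653 mg/L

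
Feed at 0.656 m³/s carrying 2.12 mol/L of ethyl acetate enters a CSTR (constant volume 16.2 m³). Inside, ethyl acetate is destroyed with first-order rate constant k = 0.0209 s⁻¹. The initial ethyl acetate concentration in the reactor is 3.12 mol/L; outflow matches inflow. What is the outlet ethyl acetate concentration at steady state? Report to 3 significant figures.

Accumulation = in − out − consumed: V dC/dt = Q C_in − Q C − k V C.
At steady state: 0 = Q C_in − (Q + kV) C_ss, so C_ss = Q C_in/(Q + kV).
C_ss = 0.656·2.12/(0.656 + 0.0209·16.2) = 1.3907/0.99458 = 1.3983 mol/L.

1.40 mol/L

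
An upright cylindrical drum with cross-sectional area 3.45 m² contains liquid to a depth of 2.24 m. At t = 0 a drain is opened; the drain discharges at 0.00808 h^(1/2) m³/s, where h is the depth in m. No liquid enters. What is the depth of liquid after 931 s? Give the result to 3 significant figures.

0.165 m

With no inflow, A dh/dt = −0.00808 √h.
Separate and integrate: 2(√h − √h₀) = −(0.00808/A) t.
√h = √2.24 − 0.00808·931/(2·3.45) = 1.4967 − 1.0902 = 0.40645.
h = 0.40645² = 0.16520 m.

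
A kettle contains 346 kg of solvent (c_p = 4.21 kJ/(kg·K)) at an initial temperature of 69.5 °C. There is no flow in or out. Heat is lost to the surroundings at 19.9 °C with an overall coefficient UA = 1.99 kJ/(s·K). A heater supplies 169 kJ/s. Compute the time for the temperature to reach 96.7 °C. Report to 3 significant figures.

Heat balance on the well-mixed liquid: M c_p dT/dt = −UA(T − T_amb) + Q̇.
τ = M c_p/UA = 731.99 s; T_ss = T_amb + Q̇/UA = 19.9 + 169/1.99 = 104.82 °C.
T(t) = T_ss + (T₀ − T_ss)e^(−t/τ); set T = 96.7:
t = −τ ln[(T − T_ss)/(T₀ − T_ss)] = −731.99 · ln(0.23000) = 1075.8 s.

1080 s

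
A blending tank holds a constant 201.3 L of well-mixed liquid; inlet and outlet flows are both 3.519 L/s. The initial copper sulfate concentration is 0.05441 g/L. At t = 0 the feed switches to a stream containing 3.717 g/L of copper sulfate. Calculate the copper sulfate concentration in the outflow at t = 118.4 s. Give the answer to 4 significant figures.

3.255 g/L

Mass balance on the solute (V constant): V dC/dt = Q(C_in − C).
Rewrite as dC/dt + C/τ = C_in/τ, τ = V/Q = 57.2038 s.
Integrating: C(t) = C_in + (C₀ − C_in) e^(−t/τ).
C(118.4) = 3.717 + (0.05441 − 3.717)·e^(−118.4/57.2038) = 3.717 + (-3.66259)·0.126212 = 3.25474 g/L.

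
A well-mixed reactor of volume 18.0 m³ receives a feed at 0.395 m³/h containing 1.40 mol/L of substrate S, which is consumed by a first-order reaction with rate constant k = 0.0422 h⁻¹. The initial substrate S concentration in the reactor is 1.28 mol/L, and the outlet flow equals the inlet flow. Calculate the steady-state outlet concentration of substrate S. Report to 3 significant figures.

0.479 mol/L

V dC/dt = Q(C_in − C) − k V C.
At steady state: 0 = Q C_in − (Q + kV) C_ss, so C_ss = Q C_in/(Q + kV).
C_ss = 0.395·1.40/(0.395 + 0.0422·18.0) = 0.55300/1.1546 = 0.47895 mol/L.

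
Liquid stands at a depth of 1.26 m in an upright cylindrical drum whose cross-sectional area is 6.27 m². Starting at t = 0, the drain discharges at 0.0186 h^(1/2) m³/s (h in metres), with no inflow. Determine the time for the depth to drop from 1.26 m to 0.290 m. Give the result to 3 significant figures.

394 s

A dh/dt = −Q_out = −0.0186 √h.
Separate and integrate: 2(√h − √h₀) = −(0.0186/A) t.
t = 2A(√h₀ − √h)/0.0186 = 2·6.27·(√1.26 − √0.290)/0.0186
  = 12.540 × (1.1225 − 0.53852) / 0.0186 = 393.72 s.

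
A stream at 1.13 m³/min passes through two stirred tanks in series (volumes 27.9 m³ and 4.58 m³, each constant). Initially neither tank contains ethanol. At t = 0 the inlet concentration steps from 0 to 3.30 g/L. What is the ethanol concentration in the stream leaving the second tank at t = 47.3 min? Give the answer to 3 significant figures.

2.72 g/L

Each tank obeys Vᵢ dCᵢ/dt = Q(Cᵢ₋₁ − Cᵢ), so τᵢ = Vᵢ/Q.
τ₁ = 27.9/1.13 = 24.690 min; τ₂ = 4.58/1.13 = 4.0531 min.
Tank 1: C₁ = C_in(1 − e^(−t/τ₁)). Tank 2 (τ₁ ≠ τ₂): C₂ = C_in[1 − (τ₁ e^(−t/τ₁) − τ₂ e^(−t/τ₂))/(τ₁ − τ₂)].
At t = 47.3: e^(−t/τ₁) = 0.14723, e^(−t/τ₂) = 8.5457e-06.
C₂ = 3.30·[1 − (24.690·0.14723 − 4.0531·8.5457e-06)/(20.637)] = 3.30·0.82385 = 2.7187 g/L.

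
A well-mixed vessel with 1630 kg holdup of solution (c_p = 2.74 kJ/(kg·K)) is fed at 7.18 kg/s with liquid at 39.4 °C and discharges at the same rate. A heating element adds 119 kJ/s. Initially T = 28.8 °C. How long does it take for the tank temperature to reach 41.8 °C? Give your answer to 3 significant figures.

Heat balance on the well-mixed liquid: M c_p dT/dt = ṁ c_p (T_in − T) + 119.
τ = M/ṁ = 227.02 s; T_ss = T_in + Q̇/(ṁ c_p) = 45.449 °C.
T(t) = T_ss + (T₀ − T_ss) e^(−t/τ). Set T = 41.8:
e^(−t/τ) = (41.8 − 45.449)/(28.8 − 45.449) = 0.21916
t = −227.02 · ln(0.21916) = 344.60 s.

345 s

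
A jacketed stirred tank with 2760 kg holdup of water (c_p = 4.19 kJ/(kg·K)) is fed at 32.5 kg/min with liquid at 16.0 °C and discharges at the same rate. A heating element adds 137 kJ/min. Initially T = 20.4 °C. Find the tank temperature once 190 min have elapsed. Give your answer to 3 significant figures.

Heat balance on the well-mixed liquid: M c_p dT/dt = ṁ c_p (T_in − T) + 137.
τ = M/ṁ = 84.923 min; T_ss = T_in + Q̇/(ṁ c_p) = 16.0 + 137/(32.5·4.19) = 17.006 °C.
T approaches T_ss exponentially: T(t) = T_ss + (T₀ − T_ss) e^(−t/τ).
T(190) = 17.006 + (3.3939)·e^(−190/84.923) = 17.006 + (3.3939)·0.10674 = 17.368 °C.

17.4 °C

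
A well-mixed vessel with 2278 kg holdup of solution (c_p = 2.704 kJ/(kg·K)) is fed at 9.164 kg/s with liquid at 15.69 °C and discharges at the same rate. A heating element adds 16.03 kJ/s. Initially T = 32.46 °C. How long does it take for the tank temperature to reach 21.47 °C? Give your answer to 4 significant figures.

284.5 s

Unsteady energy balance on the tank contents: M c_p dT/dt = ṁ c_p (T_in − T) + 16.03.
τ = M/ṁ = 248.581 s; T_ss = T_in + Q̇/(ṁ c_p) = 16.3369 °C.
T(t) = T_ss + (T₀ − T_ss) e^(−t/τ). Set T = 21.47:
e^(−t/τ) = (21.47 − 16.3369)/(32.46 − 16.3369) = 0.318369
t = −248.581 · ln(0.318369) = 284.512 s.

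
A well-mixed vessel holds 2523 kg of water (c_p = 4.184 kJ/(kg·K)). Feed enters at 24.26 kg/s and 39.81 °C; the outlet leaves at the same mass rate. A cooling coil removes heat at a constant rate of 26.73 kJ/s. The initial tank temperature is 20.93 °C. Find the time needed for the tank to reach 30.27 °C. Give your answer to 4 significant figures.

M c_p dT/dt = ṁ c_p (T_in − T) − Q̇.
τ = M/ṁ = 103.998 s; T_ss = T_in − Q̇/(ṁ c_p) = 39.5467 °C.
T(t) = T_ss + (T₀ − T_ss) e^(−t/τ). Set T = 30.27:
e^(−t/τ) = (30.27 − 39.5467)/(20.93 − 39.5467) = 0.498299
t = −103.998 · ln(0.498299) = 72.4406 s.

72.44 s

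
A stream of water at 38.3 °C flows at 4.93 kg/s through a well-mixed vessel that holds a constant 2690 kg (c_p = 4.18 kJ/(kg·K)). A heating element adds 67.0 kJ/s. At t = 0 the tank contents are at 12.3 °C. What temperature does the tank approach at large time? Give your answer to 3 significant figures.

41.6 °C

First-law balance (no shaft work): M c_p dT/dt = ṁ c_p (T_in − T) + 67.0.
At steady state dT/dt = 0 ⇒ T_ss = T_in + Q̇/(ṁ c_p) = 38.3 + 67.0/(4.93·4.18) = 41.551 °C.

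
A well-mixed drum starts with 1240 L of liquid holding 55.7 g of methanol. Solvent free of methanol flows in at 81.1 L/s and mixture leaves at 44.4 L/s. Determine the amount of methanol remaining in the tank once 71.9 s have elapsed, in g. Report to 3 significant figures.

Total volume: dV/dt = Q_in − Q_out = 36.700 L/s, so V(t) = 1240 + 36.700 t and V(71.9) = 3878.7 L.
No methanol enters, so dm/dt = −Q_out · (m/V).
Separate: dm/m = −Q_out dt/V(t) ⇒ ln(m/m₀) = −(Q_out/(Q_in−Q_out)) ln(V/V₀).
m = m₀ (V₀/V)^(Q_out/(Q_in−Q_out)) = 55.7 × (1240/3878.7)^(1.2098) = 14.018 g.

14.0 g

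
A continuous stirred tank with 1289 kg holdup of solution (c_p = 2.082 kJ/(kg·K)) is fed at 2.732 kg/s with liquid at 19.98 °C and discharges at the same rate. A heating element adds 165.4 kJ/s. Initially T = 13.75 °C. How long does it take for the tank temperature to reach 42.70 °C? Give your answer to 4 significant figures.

M c_p dT/dt = ṁ c_p (T_in − T) + Q̇.
τ = M/ṁ = 471.816 s; T_ss = T_in + Q̇/(ṁ c_p) = 49.0586 °C.
T(t) = T_ss + (T₀ − T_ss) e^(−t/τ). Set T = 42.70:
e^(−t/τ) = (42.70 − 49.0586)/(13.75 − 49.0586) = 0.180087
t = −471.816 · ln(0.180087) = 808.840 s.

808.8 s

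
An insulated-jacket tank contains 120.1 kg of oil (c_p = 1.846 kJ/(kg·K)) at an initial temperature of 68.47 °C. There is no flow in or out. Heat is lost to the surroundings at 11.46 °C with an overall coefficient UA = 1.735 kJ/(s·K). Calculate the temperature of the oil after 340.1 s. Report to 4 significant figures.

15.44 °C

Heat balance on the well-mixed liquid: M c_p dT/dt = −UA(T − T_amb).
dT/dt = (T_ss − T)/τ with T_ss = T_amb = 11.4600 °C, τ = M c_p/UA = 120.1·1.846/1.735 = 127.784 s.
Solution: T(t) = T_ss + (T₀ − T_ss) e^(−t/τ).
T(340.1) = 11.4600 + (57.0100)·0.0698413 = 15.4417 °C.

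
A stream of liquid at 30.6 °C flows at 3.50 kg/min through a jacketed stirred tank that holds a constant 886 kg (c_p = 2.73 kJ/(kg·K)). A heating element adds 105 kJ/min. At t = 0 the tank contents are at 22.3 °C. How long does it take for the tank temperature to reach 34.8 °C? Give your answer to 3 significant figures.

Heat balance on the well-mixed liquid: M c_p dT/dt = ṁ c_p (T_in − T) + 105.
τ = M/ṁ = 253.14 min; T_ss = T_in + Q̇/(ṁ c_p) = 41.589 °C.
T(t) = T_ss + (T₀ − T_ss) e^(−t/τ). Set T = 34.8:
e^(−t/τ) = (34.8 − 41.589)/(22.3 − 41.589) = 0.35196
t = −253.14 · ln(0.35196) = 264.34 min.

264 min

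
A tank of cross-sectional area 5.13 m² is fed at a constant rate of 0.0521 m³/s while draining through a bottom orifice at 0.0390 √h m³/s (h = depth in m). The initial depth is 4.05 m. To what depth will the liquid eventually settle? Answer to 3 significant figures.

1.78 m

Level balance: A dh/dt = 0.0521 − 0.0390 √h. Setting dh/dt = 0:
Q_in = 0.0390 √h_ss ⇒ √h_ss = 0.0521/0.0390 = 1.3359.
h_ss = 1.3359² = 1.7846 m. (Since h₀ = 4.05 m > h_ss, the level will fall toward this value.)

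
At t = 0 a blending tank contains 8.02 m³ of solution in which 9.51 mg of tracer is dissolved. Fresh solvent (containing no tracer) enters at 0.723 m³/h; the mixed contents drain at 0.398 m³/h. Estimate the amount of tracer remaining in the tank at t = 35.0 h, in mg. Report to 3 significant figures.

Total volume: dV/dt = Q_in − Q_out = 0.32500 m³/h, so V(t) = 8.02 + 0.32500 t and V(35.0) = 19.395 m³.
No tracer enters, so dm/dt = −Q_out · (m/V).
dm/m = −Q_out dt/(V₀ + 0.32500 t); integrating gives ln(m/m₀) = −(Q_out/(Q_in−Q_out)) ln(V/V₀).
m = m₀ (V₀/V)^(Q_out/(Q_in−Q_out)) = 9.51 × (8.02/19.395)^(1.2246) = 3.2249 mg.

3.22 mg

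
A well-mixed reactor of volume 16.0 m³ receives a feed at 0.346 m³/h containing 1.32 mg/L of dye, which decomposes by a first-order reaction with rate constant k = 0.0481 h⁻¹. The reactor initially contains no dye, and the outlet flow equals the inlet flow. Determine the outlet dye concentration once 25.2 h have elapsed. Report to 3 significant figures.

0.339 mg/L

Species balance: V dC/dt = Q C_in − Q C − k V C.
dC/dt = (Q/V) C_in − (Q/V + k) C; effective rate a = Q/V + k = 0.021625 + 0.0481 = 0.069725 h⁻¹.
C_ss = Q C_in/(Q + kV) = 0.40939 mg/L; C(t) = C_ss + (C₀ − C_ss) e^(−a t).
C(25.2) = 0.40939 + (-0.40939)·e^(−0.069725·25.2) = 0.40939 + (-0.40939)·0.17255 = 0.33875 mg/L.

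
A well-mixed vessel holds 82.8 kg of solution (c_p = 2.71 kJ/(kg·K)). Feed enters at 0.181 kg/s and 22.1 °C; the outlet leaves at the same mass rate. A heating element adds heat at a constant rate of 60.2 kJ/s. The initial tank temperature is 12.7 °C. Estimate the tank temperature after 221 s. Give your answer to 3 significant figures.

63.3 °C

Unsteady energy balance on the tank contents: M c_p dT/dt = ṁ c_p (T_in − T) + 60.2.
τ = M/ṁ = 457.46 s; T_ss = T_in + Q̇/(ṁ c_p) = 22.1 + 60.2/(0.181·2.71) = 144.83 °C.
This is linear first-order; T(t) = T_ss + (T₀ − T_ss) e^(−t/τ).
T(221) = 144.83 + (-132.13)·e^(−221/457.46) = 144.83 + (-132.13)·0.61687 = 63.323 °C.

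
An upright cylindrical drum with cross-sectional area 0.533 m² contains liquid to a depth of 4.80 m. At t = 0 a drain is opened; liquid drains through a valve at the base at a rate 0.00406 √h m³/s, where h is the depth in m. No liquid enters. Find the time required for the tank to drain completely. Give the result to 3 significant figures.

575 s

Volume balance on the tank: A dh/dt = −0.00406 √h.
Separate and integrate: 2(√h − √h₀) = −(0.00406/A) t.
Tank is empty when √h = 0: t_empty = 2A√h₀/0.00406.
t_empty = 2·0.533·√4.80/0.00406 = 1.0660·2.1909/0.00406 = 575.24 s.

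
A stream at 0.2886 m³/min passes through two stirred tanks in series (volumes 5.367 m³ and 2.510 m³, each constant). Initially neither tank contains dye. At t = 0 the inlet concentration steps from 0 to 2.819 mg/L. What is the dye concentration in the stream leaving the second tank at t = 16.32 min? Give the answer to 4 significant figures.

0.9964 mg/L

Each tank obeys Vᵢ dCᵢ/dt = Q(Cᵢ₋₁ − Cᵢ), so τᵢ = Vᵢ/Q.
τ₁ = 5.367/0.2886 = 18.5967 min; τ₂ = 2.510/0.2886 = 8.69716 min.
Solving the cascade with C₁(0)=C₂(0)=0 gives C₂(t) = C_in[1 − (τ₁ e^(−t/τ₁) − τ₂ e^(−t/τ₂))/(τ₁ − τ₂)].
At t = 16.32: e^(−t/τ₁) = 0.415789, e^(−t/τ₂) = 0.153129.
C₂ = 2.819·[1 − (18.5967·0.415789 − 8.69716·0.153129)/(9.89951)] = 2.819·0.353452 = 0.996381 mg/L.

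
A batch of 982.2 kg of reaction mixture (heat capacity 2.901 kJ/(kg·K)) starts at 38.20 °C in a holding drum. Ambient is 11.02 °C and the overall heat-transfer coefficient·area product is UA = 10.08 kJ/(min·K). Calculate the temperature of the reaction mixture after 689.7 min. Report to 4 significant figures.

M c_p dT/dt = −UA(T − T_amb).
dT/dt = (T_ss − T)/τ with T_ss = T_amb = 11.0200 °C, τ = M c_p/UA = 982.2·2.901/10.08 = 282.675 min.
T approaches T_ss exponentially: T(t) = T_ss + (T₀ − T_ss) e^(−t/τ).
T(689.7) = 11.0200 + (27.1800)·0.0871690 = 13.3893 °C.

13.39 °C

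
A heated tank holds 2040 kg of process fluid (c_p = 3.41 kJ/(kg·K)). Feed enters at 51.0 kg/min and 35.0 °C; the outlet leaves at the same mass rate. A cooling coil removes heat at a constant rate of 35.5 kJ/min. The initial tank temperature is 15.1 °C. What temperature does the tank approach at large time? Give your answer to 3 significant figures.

34.8 °C

M c_p dT/dt = ṁ c_p (T_in − T) − Q̇.
At steady state dT/dt = 0 ⇒ T_ss = T_in − Q̇/(ṁ c_p) = 35.0 − 35.5/(51.0·3.41) = 34.796 °C.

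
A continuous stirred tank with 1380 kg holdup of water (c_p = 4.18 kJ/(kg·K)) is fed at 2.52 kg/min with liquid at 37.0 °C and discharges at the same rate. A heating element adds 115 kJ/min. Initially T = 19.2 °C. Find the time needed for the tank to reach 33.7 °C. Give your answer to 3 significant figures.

M c_p dT/dt = ṁ c_p (T_in − T) + Q̇.
τ = M/ṁ = 547.62 min; T_ss = T_in + Q̇/(ṁ c_p) = 47.917 °C.
T(t) = T_ss + (T₀ − T_ss) e^(−t/τ). Set T = 33.7:
e^(−t/τ) = (33.7 − 47.917)/(19.2 − 47.917) = 0.49508
t = −547.62 · ln(0.49508) = 385.00 min.

385 min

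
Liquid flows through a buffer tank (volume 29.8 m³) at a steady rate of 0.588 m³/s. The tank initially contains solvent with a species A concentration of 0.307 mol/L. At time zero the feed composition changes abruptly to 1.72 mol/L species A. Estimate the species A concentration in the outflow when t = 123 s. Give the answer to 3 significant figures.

1.60 mol/L

Transient balance on the dissolved component: V dC/dt = Q(C_in − C).
Time constant τ = V/Q = 29.8/0.588 = 50.680 s.
Integrating: C(t) = C_in + (C₀ − C_in) e^(−t/τ).
C(123) = 1.72 + (0.307 − 1.72)·e^(−123/50.680) = 1.72 + (-1.4130)·0.088303 = 1.5952 mol/L.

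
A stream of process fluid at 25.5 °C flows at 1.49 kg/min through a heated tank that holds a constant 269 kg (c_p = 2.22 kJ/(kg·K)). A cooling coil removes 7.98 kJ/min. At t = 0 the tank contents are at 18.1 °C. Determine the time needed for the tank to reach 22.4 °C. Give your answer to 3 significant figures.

358 min

First-law balance (no shaft work): M c_p dT/dt = ṁ c_p (T_in − T) − 7.98.
τ = M/ṁ = 180.54 min; T_ss = T_in − Q̇/(ṁ c_p) = 23.088 °C.
T(t) = T_ss + (T₀ − T_ss) e^(−t/τ). Set T = 22.4:
e^(−t/τ) = (22.4 − 23.088)/(18.1 − 23.088) = 0.13785
t = −180.54 · ln(0.13785) = 357.75 min.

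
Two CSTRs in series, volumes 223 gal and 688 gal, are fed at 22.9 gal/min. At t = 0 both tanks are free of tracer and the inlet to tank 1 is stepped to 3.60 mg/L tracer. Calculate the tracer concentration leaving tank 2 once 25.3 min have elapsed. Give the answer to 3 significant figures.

Time constants: τᵢ = Vᵢ/Q for each well-mixed tank.
τ₁ = 223/22.9 = 9.7380 min; τ₂ = 688/22.9 = 30.044 min.
Solving the cascade with C₁(0)=C₂(0)=0 gives C₂(t) = C_in[1 − (τ₁ e^(−t/τ₁) − τ₂ e^(−t/τ₂))/(τ₁ − τ₂)].
At t = 25.3: e^(−t/τ₁) = 0.074417, e^(−t/τ₂) = 0.43080.
C₂ = 3.60·[1 − (9.7380·0.074417 − 30.044·0.43080)/(-20.306)] = 3.60·0.39829 = 1.4338 mg/L.

1.43 mg/L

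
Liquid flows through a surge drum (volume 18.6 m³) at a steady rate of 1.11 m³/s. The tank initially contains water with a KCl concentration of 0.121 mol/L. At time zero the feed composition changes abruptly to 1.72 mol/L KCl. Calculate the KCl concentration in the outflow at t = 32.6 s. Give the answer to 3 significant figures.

Species balance on the tank: V dC/dt = Q(C_in − C).
Time constant τ = V/Q = 18.6/1.11 = 16.757 s.
This is linear first-order; C(t) = C_in + (C₀ − C_in) e^(−t/τ).
C(32.6) = 1.72 + (0.121 − 1.72)·e^(−32.6/16.757) = 1.72 + (-1.5990)·0.14292 = 1.4915 mol/L.

1.49 mol/L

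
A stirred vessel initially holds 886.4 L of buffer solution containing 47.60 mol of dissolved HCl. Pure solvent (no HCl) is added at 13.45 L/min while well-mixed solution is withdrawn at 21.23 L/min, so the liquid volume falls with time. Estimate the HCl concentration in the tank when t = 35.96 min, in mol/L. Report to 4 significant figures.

Let m(t) be the amount of HCl. Volume: V(t) = V₀ + (Q_in − Q_out) t = 886.4 − 7.78000 t; V(35.96) = 606.631 L.
Species balance (pure solvent in): dm/dt = −Q_out · m/V(t).
Separate: dm/m = −Q_out dt/V(t) ⇒ ln(m/m₀) = −(Q_out/(Q_in−Q_out)) ln(V/V₀).
m = m₀ (V₀/V)^(Q_out/(Q_in−Q_out)) = 47.60 × (886.4/606.631)^(-2.72879) = 16.9107 mol.
C = m/V = 16.9107/606.631 = 0.0278764 mol/L.

0.02788 mol/L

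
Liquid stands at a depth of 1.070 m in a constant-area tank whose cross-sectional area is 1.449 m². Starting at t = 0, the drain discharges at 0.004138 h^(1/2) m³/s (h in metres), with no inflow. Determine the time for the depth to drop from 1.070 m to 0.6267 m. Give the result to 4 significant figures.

A dh/dt = −Q_out = −0.004138 √h.
∫ h^(−1/2) dh = −(0.004138/A) ∫ dt, giving 2√h = 2√h₀ − (0.004138/A) t.
t = 2A(√h₀ − √h)/0.004138 = 2·1.449·(√1.070 − √0.6267)/0.004138
  = 2.89800 × (1.03441 − 0.791644) / 0.004138 = 170.017 s.

170.0 s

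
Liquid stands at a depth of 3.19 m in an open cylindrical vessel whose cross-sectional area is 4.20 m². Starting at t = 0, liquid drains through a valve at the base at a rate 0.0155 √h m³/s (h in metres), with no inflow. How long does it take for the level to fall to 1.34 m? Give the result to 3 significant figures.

341 s

A dh/dt = −Q_out = −0.0155 √h.
Separate and integrate: 2(√h − √h₀) = −(0.0155/A) t.
t = 2A(√h₀ − √h)/0.0155 = 2·4.20·(√3.19 − √1.34)/0.0155
  = 8.4000 × (1.7861 − 1.1576) / 0.0155 = 340.59 s.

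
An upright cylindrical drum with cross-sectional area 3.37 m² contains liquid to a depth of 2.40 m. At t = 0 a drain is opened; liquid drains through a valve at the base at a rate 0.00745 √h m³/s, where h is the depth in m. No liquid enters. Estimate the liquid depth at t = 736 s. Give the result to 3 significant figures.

A dh/dt = −Q_out = −0.00745 √h.
This is separable: 2 d(√h)/dt = −0.00745/A, so √h = √h₀ − (0.00745/(2A)) t.
√h = √2.40 − 0.00745·736/(2·3.37) = 1.5492 − 0.81353 = 0.73566.
h = 0.73566² = 0.54120 m.

0.541 m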